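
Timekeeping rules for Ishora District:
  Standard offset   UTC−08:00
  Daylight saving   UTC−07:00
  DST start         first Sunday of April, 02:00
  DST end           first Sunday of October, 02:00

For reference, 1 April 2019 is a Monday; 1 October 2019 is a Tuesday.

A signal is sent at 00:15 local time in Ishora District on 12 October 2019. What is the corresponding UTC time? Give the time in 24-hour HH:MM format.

1 April 2019 is a Monday, so the first Sunday is April 7.
1 October 2019 is a Tuesday, so the first Sunday is October 6.
Daylight saving runs 7 April – 6 October; 12 October 2019 is outside that window, so Ishora District is on standard time at UTC−08:00.
00:15 local + 8h = 08:15 UTC.

08:15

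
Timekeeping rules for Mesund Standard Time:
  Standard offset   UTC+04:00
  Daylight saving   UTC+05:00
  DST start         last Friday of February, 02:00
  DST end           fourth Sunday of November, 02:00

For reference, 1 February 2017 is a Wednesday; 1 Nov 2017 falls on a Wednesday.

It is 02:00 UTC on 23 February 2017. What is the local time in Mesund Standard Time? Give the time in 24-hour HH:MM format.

06:00

1 February 2017 is a Wednesday, so Fridays fall on 3, 10, 17, 24; the last is February 24.
1 November 2017 is a Wednesday, so the first Sunday is November 5 and the fourth is November 26.
At the standard offset (UTC+04:00), 02:00 UTC + 4h = 06:00 Mesund Standard Time standard time.
The standard-time date in Mesund Standard Time, 23 February 2017, does not fall between 24 February and 26 November, so daylight saving is not in effect and Mesund Standard Time is at UTC+04:00.
02:00 UTC + 4h = 06:00 local.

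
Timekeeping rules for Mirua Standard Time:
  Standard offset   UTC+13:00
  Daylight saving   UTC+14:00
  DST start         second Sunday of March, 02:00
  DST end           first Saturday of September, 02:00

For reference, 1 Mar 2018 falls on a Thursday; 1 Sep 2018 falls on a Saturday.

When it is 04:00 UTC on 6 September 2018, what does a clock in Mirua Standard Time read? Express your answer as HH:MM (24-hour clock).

17:00

1 March 2018 is a Thursday, so the first Sunday is March 4 and the second is March 11.
1 September 2018 is a Saturday, so the first Saturday is September 1.
At the standard offset (UTC+13:00), 04:00 UTC + 13h = 17:00 Mirua Standard Time standard time.
Daylight saving runs 11 March – 1 September; the standard-time date in Mirua Standard Time, 6 September 2018, is outside that window, so Mirua Standard Time is on standard time at UTC+13:00.
04:00 UTC + 13h = 17:00 local.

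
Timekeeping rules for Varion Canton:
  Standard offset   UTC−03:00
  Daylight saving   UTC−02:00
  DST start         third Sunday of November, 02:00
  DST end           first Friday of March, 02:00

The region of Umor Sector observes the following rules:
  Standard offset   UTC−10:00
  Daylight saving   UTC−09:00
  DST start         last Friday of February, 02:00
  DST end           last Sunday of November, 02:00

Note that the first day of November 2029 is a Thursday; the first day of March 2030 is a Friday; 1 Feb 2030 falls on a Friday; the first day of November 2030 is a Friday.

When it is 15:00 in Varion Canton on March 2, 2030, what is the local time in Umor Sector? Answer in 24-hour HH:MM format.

1 November 2029 is a Thursday, so the first Sunday is November 4 and the third is November 18.
1 March 2030 is a Friday, so the first Friday is March 1.
March 2, 2030 is outside the daylight-saving period (18 November 2029 – 1 March 2030), so Varion Canton is on standard time, UTC−03:00.
15:00 Varion Canton + 3h = 18:00 UTC.
1 February 2030 is a Friday, so Fridays fall on 1, 8, 15, 22; the last is February 22.
1 November 2030 is a Friday, so Sundays fall on 3, 10, 17, 24; the last is November 24.
At the standard offset (UTC−10:00), 18:00 UTC − 10h = 08:00 Umor Sector standard time.
The standard-time date in Umor Sector, March 2, 2030, lies within the daylight-saving period (22 February – 24 November), so Umor Sector is on daylight time, UTC−09:00.
18:00 UTC − 9h = 09:00 Umor Sector.

09:00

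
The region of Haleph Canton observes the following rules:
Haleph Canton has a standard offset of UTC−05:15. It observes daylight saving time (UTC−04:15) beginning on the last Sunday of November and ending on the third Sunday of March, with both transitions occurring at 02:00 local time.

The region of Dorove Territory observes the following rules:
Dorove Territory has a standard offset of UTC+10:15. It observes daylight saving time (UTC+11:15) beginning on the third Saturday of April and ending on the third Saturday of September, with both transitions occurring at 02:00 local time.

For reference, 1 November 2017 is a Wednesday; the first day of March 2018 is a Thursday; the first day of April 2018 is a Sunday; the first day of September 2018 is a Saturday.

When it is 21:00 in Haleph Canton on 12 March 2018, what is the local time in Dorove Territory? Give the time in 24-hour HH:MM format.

1 November 2017 is a Wednesday, so Sundays fall on 5, 12, 19, 26; the last is November 26.
1 March 2018 is a Thursday, so the first Sunday is March 4 and the third is March 18.
12 March 2018 falls between 26 November 2017 and 18 March 2018, so daylight saving is in effect and Haleph Canton is at UTC−04:15.
21:00 Haleph Canton + 4h15m = 01:15 UTC (rolling into the next day, 13 March 2018).
1 April 2018 is a Sunday, so the first Saturday is April 7 and the third is April 21.
1 September 2018 is a Saturday, so the first Saturday is September 1 and the third is September 15.
At the standard offset (UTC+10:15), 01:15 UTC + 10h15m = 11:30 Dorove Territory standard time.
The standard-time date in Dorove Territory, 13 March 2018, does not fall between 21 April and 15 September, so daylight saving is not in effect and Dorove Territory is at UTC+10:15.
01:15 UTC + 10h15m = 11:30 Dorove Territory.

11:30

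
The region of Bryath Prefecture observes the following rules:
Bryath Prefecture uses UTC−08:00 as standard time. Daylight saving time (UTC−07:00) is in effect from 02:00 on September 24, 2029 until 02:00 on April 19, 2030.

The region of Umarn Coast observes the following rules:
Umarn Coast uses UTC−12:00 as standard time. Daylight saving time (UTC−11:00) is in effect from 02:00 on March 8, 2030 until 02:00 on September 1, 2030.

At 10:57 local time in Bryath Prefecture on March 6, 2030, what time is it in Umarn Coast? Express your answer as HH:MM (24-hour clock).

05:57

Daylight saving runs 24 September 2029 – 19 April 2030; March 6, 2030 is inside that window, so Bryath Prefecture is at UTC−07:00.
10:57 Bryath Prefecture + 7h = 17:57 UTC.
At the standard offset (UTC−12:00), 17:57 UTC − 12h = 05:57 Umarn Coast standard time.
Daylight saving runs 8 March – 1 September; the standard-time date in Umarn Coast, March 6, 2030, is outside that window, so Umarn Coast is on standard time at UTC−12:00.
17:57 UTC − 12h = 05:57 Umarn Coast.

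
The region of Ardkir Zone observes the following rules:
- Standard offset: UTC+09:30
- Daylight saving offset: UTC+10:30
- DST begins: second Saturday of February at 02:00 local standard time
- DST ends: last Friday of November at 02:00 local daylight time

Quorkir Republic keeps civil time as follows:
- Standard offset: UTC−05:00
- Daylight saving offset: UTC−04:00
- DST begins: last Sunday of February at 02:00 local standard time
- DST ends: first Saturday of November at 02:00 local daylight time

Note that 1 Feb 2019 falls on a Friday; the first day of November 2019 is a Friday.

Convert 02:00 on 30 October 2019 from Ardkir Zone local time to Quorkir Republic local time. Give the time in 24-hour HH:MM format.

1 February 2019 is a Friday, so the first Saturday is February 2 and the second is February 9.
1 November 2019 is a Friday, so Fridays fall on 1, 8, 15, 22, 29; the last is November 29.
30 October 2019 lies within the daylight-saving period (9 February – 29 November), so Ardkir Zone is on daylight time, UTC+10:30.
02:00 Ardkir Zone − 10h30m = 15:30 UTC (rolling into the previous day, 29 October 2019).
1 February 2019 is a Friday, so Sundays fall on 3, 10, 17, 24; the last is February 24.
1 November 2019 is a Friday, so the first Saturday is November 2.
At the standard offset (UTC−05:00), 15:30 UTC − 5h = 10:30 Quorkir Republic standard time.
The standard-time date in Quorkir Republic, 29 October 2019, lies within the daylight-saving period (24 February – 2 November), so Quorkir Republic is on daylight time, UTC−04:00.
15:30 UTC − 4h = 11:30 Quorkir Republic.

11:30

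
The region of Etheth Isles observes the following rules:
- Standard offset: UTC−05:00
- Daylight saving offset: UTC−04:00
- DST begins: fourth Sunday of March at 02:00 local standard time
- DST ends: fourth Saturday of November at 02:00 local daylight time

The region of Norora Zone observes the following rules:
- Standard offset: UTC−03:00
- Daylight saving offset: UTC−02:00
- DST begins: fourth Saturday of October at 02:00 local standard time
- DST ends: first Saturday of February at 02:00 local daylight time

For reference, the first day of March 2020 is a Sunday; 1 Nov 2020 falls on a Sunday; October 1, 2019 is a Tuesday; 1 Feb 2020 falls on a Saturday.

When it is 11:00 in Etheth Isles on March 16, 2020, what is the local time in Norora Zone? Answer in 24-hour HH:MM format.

1 March 2020 is a Sunday, so the first Sunday is March 1 and the fourth is March 22.
1 November 2020 is a Sunday, so the first Saturday is November 7 and the fourth is November 28.
Daylight saving runs 22 March – 28 November; March 16, 2020 is outside that window, so Etheth Isles is on standard time at UTC−05:00.
11:00 Etheth Isles + 5h = 16:00 UTC.
1 October 2019 is a Tuesday, so the first Saturday is October 5 and the fourth is October 26.
1 February 2020 is a Saturday, so the first Saturday is February 1.
At the standard offset (UTC−03:00), 16:00 UTC − 3h = 13:00 Norora Zone standard time.
Daylight saving runs 26 October 2019 – 1 February 2020; the standard-time date in Norora Zone, March 16, 2020, is outside that window, so Norora Zone is on standard time at UTC−03:00.
16:00 UTC − 3h = 13:00 Norora Zone.

13:00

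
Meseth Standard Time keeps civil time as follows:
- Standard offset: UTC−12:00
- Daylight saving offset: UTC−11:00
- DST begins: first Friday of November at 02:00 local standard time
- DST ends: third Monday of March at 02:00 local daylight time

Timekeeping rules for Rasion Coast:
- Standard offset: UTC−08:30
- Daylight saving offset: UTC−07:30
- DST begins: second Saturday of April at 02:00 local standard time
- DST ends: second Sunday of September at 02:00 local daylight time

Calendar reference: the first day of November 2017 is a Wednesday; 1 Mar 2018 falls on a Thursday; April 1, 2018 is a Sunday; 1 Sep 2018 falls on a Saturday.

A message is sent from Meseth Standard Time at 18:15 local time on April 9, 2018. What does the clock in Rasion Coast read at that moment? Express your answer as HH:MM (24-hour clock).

21:45

1 November 2017 is a Wednesday, so the first Friday is November 3.
1 March 2018 is a Thursday, so the first Monday is March 5 and the third is March 19.
April 9, 2018 is outside the daylight-saving period (3 November 2017 – 19 March 2018), so Meseth Standard Time is on standard time, UTC−12:00.
18:15 Meseth Standard Time + 12h = 06:15 UTC (rolling into the next day, 10 April 2018).
1 April 2018 is a Sunday, so the first Saturday is April 7 and the second is April 14.
1 September 2018 is a Saturday, so the first Sunday is September 2 and the second is September 9.
At the standard offset (UTC−08:30), 06:15 UTC − 8h30m = 21:45 Rasion Coast standard time (rolling into the previous day, 9 April 2018).
The standard-time date in Rasion Coast, April 9, 2018, does not fall between 14 April and 9 September, so daylight saving is not in effect and Rasion Coast is at UTC−08:30.
06:15 UTC − 8h30m = 21:45 Rasion Coast (rolling into the previous day, 9 April 2018).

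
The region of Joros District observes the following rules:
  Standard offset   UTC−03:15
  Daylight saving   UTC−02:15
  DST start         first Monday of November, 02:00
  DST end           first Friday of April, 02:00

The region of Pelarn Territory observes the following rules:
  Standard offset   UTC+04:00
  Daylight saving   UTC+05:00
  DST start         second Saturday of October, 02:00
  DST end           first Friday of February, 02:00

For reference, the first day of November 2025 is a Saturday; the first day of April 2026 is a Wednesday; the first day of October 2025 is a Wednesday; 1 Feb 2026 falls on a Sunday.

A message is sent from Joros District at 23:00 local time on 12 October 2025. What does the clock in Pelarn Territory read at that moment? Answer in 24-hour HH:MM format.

07:15

1 November 2025 is a Saturday, so the first Monday is November 3.
1 April 2026 is a Wednesday, so the first Friday is April 3.
12 October 2025 is outside the daylight-saving period (3 November 2025 – 3 April 2026), so Joros District is on standard time, UTC−03:15.
23:00 Joros District + 3h15m = 02:15 UTC (rolling into the next day, 13 October 2025).
1 October 2025 is a Wednesday, so the first Saturday is October 4 and the second is October 11.
1 February 2026 is a Sunday, so the first Friday is February 6.
At the standard offset (UTC+04:00), 02:15 UTC + 4h = 06:15 Pelarn Territory standard time.
The standard-time date in Pelarn Territory, 13 October 2025, lies within the daylight-saving period (11 October 2025 – 6 February 2026), so Pelarn Territory is on daylight time, UTC+05:00.
02:15 UTC + 5h = 07:15 Pelarn Territory.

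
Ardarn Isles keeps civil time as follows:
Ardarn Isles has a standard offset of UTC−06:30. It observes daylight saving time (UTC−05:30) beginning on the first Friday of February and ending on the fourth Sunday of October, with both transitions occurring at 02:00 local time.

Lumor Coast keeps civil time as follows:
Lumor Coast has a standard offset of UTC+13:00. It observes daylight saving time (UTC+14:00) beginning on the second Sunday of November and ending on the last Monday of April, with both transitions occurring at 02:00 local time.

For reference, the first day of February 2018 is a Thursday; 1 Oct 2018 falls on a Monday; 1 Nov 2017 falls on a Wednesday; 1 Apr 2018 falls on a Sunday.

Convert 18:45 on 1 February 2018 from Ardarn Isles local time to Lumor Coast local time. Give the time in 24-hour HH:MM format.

15:15

1 February 2018 is a Thursday, so the first Friday is February 2.
1 October 2018 is a Monday, so the first Sunday is October 7 and the fourth is October 28.
1 February 2018 is outside the daylight-saving period (2 February – 28 October), so Ardarn Isles is on standard time, UTC−06:30.
18:45 Ardarn Isles + 6h30m = 01:15 UTC (rolling into the next day, 2 February 2018).
1 November 2017 is a Wednesday, so the first Sunday is November 5 and the second is November 12.
1 April 2018 is a Sunday, so Mondays fall on 2, 9, 16, 23, 30; the last is April 30.
At the standard offset (UTC+13:00), 01:15 UTC + 13h = 14:15 Lumor Coast standard time.
The standard-time date in Lumor Coast, 2 February 2018, lies within the daylight-saving period (12 November 2017 – 30 April 2018), so Lumor Coast is on daylight time, UTC+14:00.
01:15 UTC + 14h = 15:15 Lumor Coast.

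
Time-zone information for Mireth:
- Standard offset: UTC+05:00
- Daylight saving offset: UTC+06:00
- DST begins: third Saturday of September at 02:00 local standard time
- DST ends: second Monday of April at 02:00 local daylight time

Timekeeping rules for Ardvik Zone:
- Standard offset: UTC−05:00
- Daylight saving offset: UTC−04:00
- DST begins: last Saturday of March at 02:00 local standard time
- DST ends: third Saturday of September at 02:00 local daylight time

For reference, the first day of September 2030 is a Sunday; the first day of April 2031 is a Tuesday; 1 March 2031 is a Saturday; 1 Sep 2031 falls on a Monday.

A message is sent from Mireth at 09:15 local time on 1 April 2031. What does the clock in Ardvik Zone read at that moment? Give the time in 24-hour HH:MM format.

23:15

1 September 2030 is a Sunday, so the first Saturday is September 7 and the third is September 21.
1 April 2031 is a Tuesday, so the first Monday is April 7 and the second is April 14.
1 April 2031 lies within the daylight-saving period (21 September 2030 – 14 April 2031), so Mireth is on daylight time, UTC+06:00.
09:15 Mireth − 6h = 03:15 UTC.
1 March 2031 is a Saturday, so Saturdays fall on 1, 8, 15, 22, 29; the last is March 29.
1 September 2031 is a Monday, so the first Saturday is September 6 and the third is September 20.
At the standard offset (UTC−05:00), 03:15 UTC − 5h = 22:15 Ardvik Zone standard time (rolling into the previous day, 31 March 2031).
The standard-time date in Ardvik Zone, 31 March 2031, falls between 29 March and 20 September, so daylight saving is in effect and Ardvik Zone is at UTC−04:00.
03:15 UTC − 4h = 23:15 Ardvik Zone (rolling into the previous day, 31 March 2031).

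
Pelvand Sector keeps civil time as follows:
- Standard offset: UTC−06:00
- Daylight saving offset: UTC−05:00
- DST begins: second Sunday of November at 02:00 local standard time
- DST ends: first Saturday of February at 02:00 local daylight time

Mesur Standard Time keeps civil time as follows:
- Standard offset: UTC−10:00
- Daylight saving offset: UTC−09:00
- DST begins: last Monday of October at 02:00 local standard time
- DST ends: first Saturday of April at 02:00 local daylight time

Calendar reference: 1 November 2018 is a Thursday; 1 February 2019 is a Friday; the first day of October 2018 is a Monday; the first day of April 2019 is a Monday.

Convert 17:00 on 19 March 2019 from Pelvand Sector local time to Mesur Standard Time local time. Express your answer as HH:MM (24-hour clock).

1 November 2018 is a Thursday, so the first Sunday is November 4 and the second is November 11.
1 February 2019 is a Friday, so the first Saturday is February 2.
19 March 2019 is outside the daylight-saving period (11 November 2018 – 2 February 2019), so Pelvand Sector is on standard time, UTC−06:00.
17:00 Pelvand Sector + 6h = 23:00 UTC.
1 October 2018 is a Monday, so Mondays fall on 1, 8, 15, 22, 29; the last is October 29.
1 April 2019 is a Monday, so the first Saturday is April 6.
At the standard offset (UTC−10:00), 23:00 UTC − 10h = 13:00 Mesur Standard Time standard time.
Daylight saving runs 29 October 2018 – 6 April 2019; the standard-time date in Mesur Standard Time, 19 March 2019, is inside that window, so Mesur Standard Time is at UTC−09:00.
23:00 UTC − 9h = 14:00 Mesur Standard Time.

14:00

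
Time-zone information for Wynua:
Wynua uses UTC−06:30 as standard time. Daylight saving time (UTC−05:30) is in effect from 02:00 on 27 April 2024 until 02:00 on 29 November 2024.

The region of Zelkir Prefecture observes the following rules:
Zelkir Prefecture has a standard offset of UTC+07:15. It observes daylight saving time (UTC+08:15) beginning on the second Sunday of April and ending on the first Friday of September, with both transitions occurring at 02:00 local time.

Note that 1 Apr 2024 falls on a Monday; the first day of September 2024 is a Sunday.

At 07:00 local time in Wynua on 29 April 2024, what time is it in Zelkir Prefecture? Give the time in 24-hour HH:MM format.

20:45

29 April 2024 lies within the daylight-saving period (27 April – 29 November), so Wynua is on daylight time, UTC−05:30.
07:00 Wynua + 5h30m = 12:30 UTC.
1 April 2024 is a Monday, so the first Sunday is April 7 and the second is April 14.
1 September 2024 is a Sunday, so the first Friday is September 6.
At the standard offset (UTC+07:15), 12:30 UTC + 7h15m = 19:45 Zelkir Prefecture standard time.
The standard-time date in Zelkir Prefecture, 29 April 2024, falls between 14 April and 6 September, so daylight saving is in effect and Zelkir Prefecture is at UTC+08:15.
12:30 UTC + 8h15m = 20:45 Zelkir Prefecture.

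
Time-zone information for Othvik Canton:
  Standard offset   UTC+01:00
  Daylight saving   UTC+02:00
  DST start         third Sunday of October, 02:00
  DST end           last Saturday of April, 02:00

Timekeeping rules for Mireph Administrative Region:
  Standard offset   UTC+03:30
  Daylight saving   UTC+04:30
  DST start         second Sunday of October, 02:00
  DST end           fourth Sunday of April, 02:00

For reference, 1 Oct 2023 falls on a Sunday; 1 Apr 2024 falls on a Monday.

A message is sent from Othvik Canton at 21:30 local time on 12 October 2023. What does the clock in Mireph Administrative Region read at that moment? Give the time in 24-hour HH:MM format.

1 October 2023 is a Sunday, so the first Sunday is October 1 and the third is October 15.
1 April 2024 is a Monday, so Saturdays fall on 6, 13, 20, 27; the last is April 27.
12 October 2023 is outside the daylight-saving period (15 October 2023 – 27 April 2024), so Othvik Canton is on standard time, UTC+01:00.
21:30 Othvik Canton − 1h = 20:30 UTC.
1 October 2023 is a Sunday, so the first Sunday is October 1 and the second is October 8.
1 April 2024 is a Monday, so the first Sunday is April 7 and the fourth is April 28.
At the standard offset (UTC+03:30), 20:30 UTC + 3h30m = 00:00 Mireph Administrative Region standard time (rolling into the next day, 13 October 2023).
Daylight saving runs 8 October 2023 – 28 April 2024; the standard-time date in Mireph Administrative Region, 13 October 2023, is inside that window, so Mireph Administrative Region is at UTC+04:30.
20:30 UTC + 4h30m = 01:00 Mireph Administrative Region (rolling into the next day, 13 October 2023).

01:00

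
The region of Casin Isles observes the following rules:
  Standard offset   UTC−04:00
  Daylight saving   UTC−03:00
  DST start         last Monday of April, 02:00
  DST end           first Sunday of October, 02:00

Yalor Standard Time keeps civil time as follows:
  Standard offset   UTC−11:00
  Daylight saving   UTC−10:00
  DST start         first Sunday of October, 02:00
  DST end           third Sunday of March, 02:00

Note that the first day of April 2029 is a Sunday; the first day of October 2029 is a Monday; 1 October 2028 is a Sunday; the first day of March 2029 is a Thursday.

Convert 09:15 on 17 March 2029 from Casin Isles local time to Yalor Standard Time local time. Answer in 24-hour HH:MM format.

1 April 2029 is a Sunday, so Mondays fall on 2, 9, 16, 23, 30; the last is April 30.
1 October 2029 is a Monday, so the first Sunday is October 7.
17 March 2029 is outside the daylight-saving period (30 April – 7 October), so Casin Isles is on standard time, UTC−04:00.
09:15 Casin Isles + 4h = 13:15 UTC.
1 October 2028 is a Sunday, so the first Sunday is October 1.
1 March 2029 is a Thursday, so the first Sunday is March 4 and the third is March 18.
At the standard offset (UTC−11:00), 13:15 UTC − 11h = 02:15 Yalor Standard Time standard time.
The standard-time date in Yalor Standard Time, 17 March 2029, lies within the daylight-saving period (1 October 2028 – 18 March 2029), so Yalor Standard Time is on daylight time, UTC−10:00.
13:15 UTC − 10h = 03:15 Yalor Standard Time.

03:15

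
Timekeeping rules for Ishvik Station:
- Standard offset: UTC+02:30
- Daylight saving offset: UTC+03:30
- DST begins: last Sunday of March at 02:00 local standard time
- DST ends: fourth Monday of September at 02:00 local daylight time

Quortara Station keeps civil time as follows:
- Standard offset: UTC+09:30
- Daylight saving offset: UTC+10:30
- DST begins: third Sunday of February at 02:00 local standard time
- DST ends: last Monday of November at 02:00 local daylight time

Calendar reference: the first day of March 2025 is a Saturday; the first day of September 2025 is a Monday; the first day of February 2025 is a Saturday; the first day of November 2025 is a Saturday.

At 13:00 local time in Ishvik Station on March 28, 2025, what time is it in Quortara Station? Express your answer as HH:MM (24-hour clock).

1 March 2025 is a Saturday, so Sundays fall on 2, 9, 16, 23, 30; the last is March 30.
1 September 2025 is a Monday, so the first Monday is September 1 and the fourth is September 22.
March 28, 2025 is outside the daylight-saving period (30 March – 22 September), so Ishvik Station is on standard time, UTC+02:30.
13:00 Ishvik Station − 2h30m = 10:30 UTC.
1 February 2025 is a Saturday, so the first Sunday is February 2 and the third is February 16.
1 November 2025 is a Saturday, so Mondays fall on 3, 10, 17, 24; the last is November 24.
At the standard offset (UTC+09:30), 10:30 UTC + 9h30m = 20:00 Quortara Station standard time.
The standard-time date in Quortara Station, March 28, 2025, falls between 16 February and 24 November, so daylight saving is in effect and Quortara Station is at UTC+10:30.
10:30 UTC + 10h30m = 21:00 Quortara Station.

21:00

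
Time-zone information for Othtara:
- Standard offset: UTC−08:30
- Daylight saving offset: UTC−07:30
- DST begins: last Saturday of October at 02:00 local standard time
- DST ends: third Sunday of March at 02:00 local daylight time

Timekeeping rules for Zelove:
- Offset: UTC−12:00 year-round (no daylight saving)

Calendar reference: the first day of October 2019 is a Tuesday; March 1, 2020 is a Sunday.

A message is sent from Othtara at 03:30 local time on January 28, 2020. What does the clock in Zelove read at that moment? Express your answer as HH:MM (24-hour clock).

23:00

1 October 2019 is a Tuesday, so Saturdays fall on 5, 12, 19, 26; the last is October 26.
1 March 2020 is a Sunday, so the first Sunday is March 1 and the third is March 15.
Daylight saving runs 26 October 2019 – 15 March 2020; January 28, 2020 is inside that window, so Othtara is at UTC−07:30.
03:30 Othtara + 7h30m = 11:00 UTC.
Zelove stays on UTC−12:00 all year.
11:00 UTC − 12h = 23:00 Zelove (rolling into the previous day, 27 January 2020).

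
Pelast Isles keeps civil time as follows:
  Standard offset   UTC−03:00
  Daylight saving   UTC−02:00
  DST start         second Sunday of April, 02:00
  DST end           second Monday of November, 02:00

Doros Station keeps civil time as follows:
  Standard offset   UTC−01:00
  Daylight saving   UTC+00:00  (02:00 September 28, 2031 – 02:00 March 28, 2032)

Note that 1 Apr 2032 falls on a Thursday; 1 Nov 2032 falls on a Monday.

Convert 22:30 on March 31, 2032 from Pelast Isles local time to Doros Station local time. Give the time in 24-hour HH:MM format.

00:30

1 April 2032 is a Thursday, so the first Sunday is April 4 and the second is April 11.
1 November 2032 is a Monday, so the first Monday is November 1 and the second is November 8.
March 31, 2032 does not fall between 11 April and 8 November, so daylight saving is not in effect and Pelast Isles is at UTC−03:00.
22:30 Pelast Isles + 3h = 01:30 UTC (rolling into the next day, 1 April 2032).
At the standard offset (UTC−01:00), 01:30 UTC − 1h = 00:30 Doros Station standard time.
The standard-time date in Doros Station, April 1, 2032, does not fall between 28 September 2031 and 28 March 2032, so daylight saving is not in effect and Doros Station is at UTC−01:00.
01:30 UTC − 1h = 00:30 Doros Station.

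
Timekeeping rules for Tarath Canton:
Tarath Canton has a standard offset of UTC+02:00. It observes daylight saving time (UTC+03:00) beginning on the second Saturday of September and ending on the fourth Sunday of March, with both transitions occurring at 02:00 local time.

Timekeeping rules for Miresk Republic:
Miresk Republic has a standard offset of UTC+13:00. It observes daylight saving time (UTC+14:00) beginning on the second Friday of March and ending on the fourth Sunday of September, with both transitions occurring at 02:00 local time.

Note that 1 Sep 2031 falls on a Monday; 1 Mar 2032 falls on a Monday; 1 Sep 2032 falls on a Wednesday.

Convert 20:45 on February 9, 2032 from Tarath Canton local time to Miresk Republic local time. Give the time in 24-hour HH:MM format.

1 September 2031 is a Monday, so the first Saturday is September 6 and the second is September 13.
1 March 2032 is a Monday, so the first Sunday is March 7 and the fourth is March 28.
February 9, 2032 lies within the daylight-saving period (13 September 2031 – 28 March 2032), so Tarath Canton is on daylight time, UTC+03:00.
20:45 Tarath Canton − 3h = 17:45 UTC.
1 March 2032 is a Monday, so the first Friday is March 5 and the second is March 12.
1 September 2032 is a Wednesday, so the first Sunday is September 5 and the fourth is September 26.
At the standard offset (UTC+13:00), 17:45 UTC + 13h = 06:45 Miresk Republic standard time (rolling into the next day, 10 February 2032).
The standard-time date in Miresk Republic, February 10, 2032, is outside the daylight-saving period (12 March – 26 September), so Miresk Republic is on standard time, UTC+13:00.
17:45 UTC + 13h = 06:45 Miresk Republic (rolling into the next day, 10 February 2032).

06:45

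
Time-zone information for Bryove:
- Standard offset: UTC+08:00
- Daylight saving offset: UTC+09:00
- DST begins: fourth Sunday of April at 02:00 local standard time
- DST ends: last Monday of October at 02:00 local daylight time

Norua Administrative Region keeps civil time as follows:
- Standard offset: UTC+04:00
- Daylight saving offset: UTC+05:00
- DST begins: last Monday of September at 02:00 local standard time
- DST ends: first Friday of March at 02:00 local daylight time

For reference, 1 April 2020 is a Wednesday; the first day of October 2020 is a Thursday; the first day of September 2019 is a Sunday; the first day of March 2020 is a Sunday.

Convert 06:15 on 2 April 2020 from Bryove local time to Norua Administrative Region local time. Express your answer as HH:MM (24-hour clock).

02:15

1 April 2020 is a Wednesday, so the first Sunday is April 5 and the fourth is April 26.
1 October 2020 is a Thursday, so Mondays fall on 5, 12, 19, 26; the last is October 26.
2 April 2020 is outside the daylight-saving period (26 April – 26 October), so Bryove is on standard time, UTC+08:00.
06:15 Bryove − 8h = 22:15 UTC (rolling into the previous day, 1 April 2020).
1 September 2019 is a Sunday, so Mondays fall on 2, 9, 16, 23, 30; the last is September 30.
1 March 2020 is a Sunday, so the first Friday is March 6.
At the standard offset (UTC+04:00), 22:15 UTC + 4h = 02:15 Norua Administrative Region standard time (rolling into the next day, 2 April 2020).
Daylight saving runs 30 September 2019 – 6 March 2020; the standard-time date in Norua Administrative Region, 2 April 2020, is outside that window, so Norua Administrative Region is on standard time at UTC+04:00.
22:15 UTC + 4h = 02:15 Norua Administrative Region (rolling into the next day, 2 April 2020).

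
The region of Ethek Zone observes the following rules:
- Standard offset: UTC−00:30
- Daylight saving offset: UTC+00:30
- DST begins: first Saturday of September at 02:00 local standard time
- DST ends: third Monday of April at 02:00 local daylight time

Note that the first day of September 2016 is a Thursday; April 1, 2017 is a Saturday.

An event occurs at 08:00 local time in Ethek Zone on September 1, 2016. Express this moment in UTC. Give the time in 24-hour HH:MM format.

1 September 2016 is a Thursday, so the first Saturday is September 3.
1 April 2017 is a Saturday, so the first Monday is April 3 and the third is April 17.
Daylight saving runs 3 September 2016 – 17 April 2017; September 1, 2016 is outside that window, so Ethek Zone is on standard time at UTC−00:30.
08:00 local + 0h30m = 08:30 UTC.

08:30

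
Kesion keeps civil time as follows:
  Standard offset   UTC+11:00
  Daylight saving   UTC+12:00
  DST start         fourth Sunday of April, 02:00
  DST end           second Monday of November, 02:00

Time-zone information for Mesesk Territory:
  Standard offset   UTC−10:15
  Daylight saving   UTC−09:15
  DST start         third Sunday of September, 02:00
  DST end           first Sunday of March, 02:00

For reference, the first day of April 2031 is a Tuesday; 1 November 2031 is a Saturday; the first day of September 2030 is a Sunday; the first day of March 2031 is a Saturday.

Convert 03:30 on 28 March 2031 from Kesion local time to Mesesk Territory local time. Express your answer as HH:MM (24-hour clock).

1 April 2031 is a Tuesday, so the first Sunday is April 6 and the fourth is April 27.
1 November 2031 is a Saturday, so the first Monday is November 3 and the second is November 10.
28 March 2031 is outside the daylight-saving period (27 April – 10 November), so Kesion is on standard time, UTC+11:00.
03:30 Kesion − 11h = 16:30 UTC (rolling into the previous day, 27 March 2031).
1 September 2030 is a Sunday, so the first Sunday is September 1 and the third is September 15.
1 March 2031 is a Saturday, so the first Sunday is March 2.
At the standard offset (UTC−10:15), 16:30 UTC − 10h15m = 06:15 Mesesk Territory standard time.
Daylight saving runs 15 September 2030 – 2 March 2031; the standard-time date in Mesesk Territory, 27 March 2031, is outside that window, so Mesesk Territory is on standard time at UTC−10:15.
16:30 UTC − 10h15m = 06:15 Mesesk Territory.

06:15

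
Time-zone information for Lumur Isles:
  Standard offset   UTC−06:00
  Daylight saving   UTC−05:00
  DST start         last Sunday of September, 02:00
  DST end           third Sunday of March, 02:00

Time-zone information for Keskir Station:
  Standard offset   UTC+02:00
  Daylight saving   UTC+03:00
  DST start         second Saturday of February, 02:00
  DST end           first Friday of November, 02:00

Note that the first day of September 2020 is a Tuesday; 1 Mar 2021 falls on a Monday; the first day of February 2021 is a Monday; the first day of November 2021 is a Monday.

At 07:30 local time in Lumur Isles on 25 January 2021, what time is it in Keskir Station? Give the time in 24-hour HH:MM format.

14:30

1 September 2020 is a Tuesday, so Sundays fall on 6, 13, 20, 27; the last is September 27.
1 March 2021 is a Monday, so the first Sunday is March 7 and the third is March 21.
25 January 2021 falls between 27 September 2020 and 21 March 2021, so daylight saving is in effect and Lumur Isles is at UTC−05:00.
07:30 Lumur Isles + 5h = 12:30 UTC.
1 February 2021 is a Monday, so the first Saturday is February 6 and the second is February 13.
1 November 2021 is a Monday, so the first Friday is November 5.
At the standard offset (UTC+02:00), 12:30 UTC + 2h = 14:30 Keskir Station standard time.
Daylight saving runs 13 February – 5 November; the standard-time date in Keskir Station, 25 January 2021, is outside that window, so Keskir Station is on standard time at UTC+02:00.
12:30 UTC + 2h = 14:30 Keskir Station.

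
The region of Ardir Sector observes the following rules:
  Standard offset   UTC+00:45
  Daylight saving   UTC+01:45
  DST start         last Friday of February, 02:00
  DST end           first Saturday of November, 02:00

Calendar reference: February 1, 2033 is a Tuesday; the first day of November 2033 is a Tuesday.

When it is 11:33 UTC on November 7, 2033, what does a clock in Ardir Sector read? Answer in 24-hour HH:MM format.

1 February 2033 is a Tuesday, so Fridays fall on 4, 11, 18, 25; the last is February 25.
1 November 2033 is a Tuesday, so the first Saturday is November 5.
At the standard offset (UTC+00:45), 11:33 UTC + 0h45m = 12:18 Ardir Sector standard time.
The standard-time date in Ardir Sector, November 7, 2033, is outside the daylight-saving period (25 February – 5 November), so Ardir Sector is on standard time, UTC+00:45.
11:33 UTC + 0h45m = 12:18 local.

12:18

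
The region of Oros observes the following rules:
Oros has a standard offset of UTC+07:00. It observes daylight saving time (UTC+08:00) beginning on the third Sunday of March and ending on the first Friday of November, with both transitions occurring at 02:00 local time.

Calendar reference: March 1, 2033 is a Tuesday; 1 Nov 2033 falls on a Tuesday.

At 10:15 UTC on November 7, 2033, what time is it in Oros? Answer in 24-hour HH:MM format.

17:15

1 March 2033 is a Tuesday, so the first Sunday is March 6 and the third is March 20.
1 November 2033 is a Tuesday, so the first Friday is November 4.
At the standard offset (UTC+07:00), 10:15 UTC + 7h = 17:15 Oros standard time.
The standard-time date in Oros, November 7, 2033, is outside the daylight-saving period (20 March – 4 November), so Oros is on standard time, UTC+07:00.
10:15 UTC + 7h = 17:15 local.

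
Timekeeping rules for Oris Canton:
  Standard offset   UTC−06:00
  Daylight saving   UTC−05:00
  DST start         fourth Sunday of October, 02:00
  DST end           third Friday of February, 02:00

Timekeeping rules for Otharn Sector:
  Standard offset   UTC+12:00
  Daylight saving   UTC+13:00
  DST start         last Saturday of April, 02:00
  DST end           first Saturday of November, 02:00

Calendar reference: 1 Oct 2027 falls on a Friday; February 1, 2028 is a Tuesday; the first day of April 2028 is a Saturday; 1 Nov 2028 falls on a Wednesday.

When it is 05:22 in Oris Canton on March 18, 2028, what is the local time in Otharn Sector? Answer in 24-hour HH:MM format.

1 October 2027 is a Friday, so the first Sunday is October 3 and the fourth is October 24.
1 February 2028 is a Tuesday, so the first Friday is February 4 and the third is February 18.
Daylight saving runs 24 October 2027 – 18 February 2028; March 18, 2028 is outside that window, so Oris Canton is on standard time at UTC−06:00.
05:22 Oris Canton + 6h = 11:22 UTC.
1 April 2028 is a Saturday, so Saturdays fall on 1, 8, 15, 22, 29; the last is April 29.
1 November 2028 is a Wednesday, so the first Saturday is November 4.
At the standard offset (UTC+12:00), 11:22 UTC + 12h = 23:22 Otharn Sector standard time.
The standard-time date in Otharn Sector, March 18, 2028, is outside the daylight-saving period (29 April – 4 November), so Otharn Sector is on standard time, UTC+12:00.
11:22 UTC + 12h = 23:22 Otharn Sector.

23:22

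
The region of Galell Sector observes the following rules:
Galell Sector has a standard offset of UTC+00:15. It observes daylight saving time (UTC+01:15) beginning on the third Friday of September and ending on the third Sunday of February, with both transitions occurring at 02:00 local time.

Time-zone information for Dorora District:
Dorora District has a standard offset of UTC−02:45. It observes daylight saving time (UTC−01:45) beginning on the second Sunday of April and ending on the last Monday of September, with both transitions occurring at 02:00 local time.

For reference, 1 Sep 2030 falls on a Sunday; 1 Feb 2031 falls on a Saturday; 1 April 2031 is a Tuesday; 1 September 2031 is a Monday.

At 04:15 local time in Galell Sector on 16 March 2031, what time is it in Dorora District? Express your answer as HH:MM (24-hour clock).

01:15

1 September 2030 is a Sunday, so the first Friday is September 6 and the third is September 20.
1 February 2031 is a Saturday, so the first Sunday is February 2 and the third is February 16.
Daylight saving runs 20 September 2030 – 16 February 2031; 16 March 2031 is outside that window, so Galell Sector is on standard time at UTC+00:15.
04:15 Galell Sector − 0h15m = 04:00 UTC.
1 April 2031 is a Tuesday, so the first Sunday is April 6 and the second is April 13.
1 September 2031 is a Monday, so Mondays fall on 1, 8, 15, 22, 29; the last is September 29.
At the standard offset (UTC−02:45), 04:00 UTC − 2h45m = 01:15 Dorora District standard time.
Daylight saving runs 13 April – 29 September; the standard-time date in Dorora District, 16 March 2031, is outside that window, so Dorora District is on standard time at UTC−02:45.
04:00 UTC − 2h45m = 01:15 Dorora District.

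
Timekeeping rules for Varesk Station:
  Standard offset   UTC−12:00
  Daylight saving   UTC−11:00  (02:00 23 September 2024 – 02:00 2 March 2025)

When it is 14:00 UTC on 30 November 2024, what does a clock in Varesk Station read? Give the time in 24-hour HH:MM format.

03:00

At the standard offset (UTC−12:00), 14:00 UTC − 12h = 02:00 Varesk Station standard time.
Daylight saving runs 23 September 2024 – 2 March 2025; the standard-time date in Varesk Station, 30 November 2024, is inside that window, so Varesk Station is at UTC−11:00.
14:00 UTC − 11h = 03:00 local.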